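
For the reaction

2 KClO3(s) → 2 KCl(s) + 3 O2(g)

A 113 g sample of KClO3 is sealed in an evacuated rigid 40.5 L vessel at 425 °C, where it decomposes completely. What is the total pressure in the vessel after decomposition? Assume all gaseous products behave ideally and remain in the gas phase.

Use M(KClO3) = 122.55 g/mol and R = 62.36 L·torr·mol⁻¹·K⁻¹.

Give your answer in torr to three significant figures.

n(KClO3) = 113 / 122.55 = 0.9221 mol
n(gas produced) = (3/2) × 0.9221 = 1.383 mol
P = nRT/V = 1.383 × 62.36 × 698.15 / 40.5 = 1487 torr

1490 torr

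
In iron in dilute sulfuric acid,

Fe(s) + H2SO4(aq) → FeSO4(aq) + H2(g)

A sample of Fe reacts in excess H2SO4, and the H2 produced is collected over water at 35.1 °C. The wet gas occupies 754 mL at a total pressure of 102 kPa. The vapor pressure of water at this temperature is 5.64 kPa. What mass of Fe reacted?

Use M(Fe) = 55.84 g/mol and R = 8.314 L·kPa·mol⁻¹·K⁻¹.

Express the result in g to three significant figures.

P(H2) = 102 − 5.64 = 96.36 kPa
n(H2) = PV/RT = (96.36 × 0.7540) / (8.314 × 308.25) = 0.02835 mol
n(Fe) = (1/1) × 0.02835 = 0.02835 mol
m(Fe) = 0.02835 × 55.84 = 1.583 g

1.58 g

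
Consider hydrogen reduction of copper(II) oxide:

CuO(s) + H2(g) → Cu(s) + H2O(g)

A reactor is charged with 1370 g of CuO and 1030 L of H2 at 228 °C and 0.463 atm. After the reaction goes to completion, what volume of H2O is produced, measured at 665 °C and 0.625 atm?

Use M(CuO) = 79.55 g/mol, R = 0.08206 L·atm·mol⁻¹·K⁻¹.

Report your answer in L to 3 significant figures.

1430 L

n(CuO) = 1370 / 79.55 = 17.22 mol
n(H2) = PV/RT = (0.463 × 1030) / (0.08206 × 501.15) = 11.60 mol
For 17.22 mol CuO, stoichiometry requires (1/1) × 17.22 = 17.22 mol H2; 11.60 mol is available, so H2 is limiting.
n(H2O) = (1/1) × 11.60 = 11.60 mol
V(H2O) = nRT/P = 11.60 × 0.08206 × 938.15 / 0.625 = 1429 L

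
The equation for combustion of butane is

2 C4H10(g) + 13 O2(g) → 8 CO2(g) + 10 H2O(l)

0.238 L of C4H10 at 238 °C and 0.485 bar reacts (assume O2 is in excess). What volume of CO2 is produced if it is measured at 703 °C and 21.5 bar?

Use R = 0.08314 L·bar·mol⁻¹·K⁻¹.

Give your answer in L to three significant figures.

n(C4H10) = PV/RT = (0.485 × 0.238) / (0.08314 × 511.15) = 0.002716 mol
n(CO2) = (8/2) × 0.002716 = 0.01086 mol
V = nRT/P = 0.01086 × 0.08314 × 976.15 / 21.5 = 0.04099 L

0.0410 L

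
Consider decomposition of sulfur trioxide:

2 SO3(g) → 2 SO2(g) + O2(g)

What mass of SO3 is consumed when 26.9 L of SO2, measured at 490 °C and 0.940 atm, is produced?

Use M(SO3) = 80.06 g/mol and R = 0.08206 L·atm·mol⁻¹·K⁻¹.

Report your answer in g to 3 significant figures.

32.3 g

n(SO2) = PV/RT = (0.940 × 26.9) / (0.08206 × 763.15) = 0.4038 mol
n(SO3) = (2/2) × 0.4038 = 0.4038 mol
m(SO3) = 0.4038 × 80.06 = 32.33 g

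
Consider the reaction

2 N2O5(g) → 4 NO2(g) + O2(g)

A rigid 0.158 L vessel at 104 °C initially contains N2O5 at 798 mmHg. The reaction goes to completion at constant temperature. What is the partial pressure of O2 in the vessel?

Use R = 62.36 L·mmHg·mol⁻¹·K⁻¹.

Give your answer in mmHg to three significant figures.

399 mmHg

n(N2O5)₀ = PV/RT = (798 × 0.158) / (62.36 × 377.15) = 0.005361 mol
n(O2) = (1/2) × 0.005361 = 0.002681 mol
P(O2) = nRT/V = 0.002681 × 62.36 × 377.15 / 0.158 = 399.1 mmHg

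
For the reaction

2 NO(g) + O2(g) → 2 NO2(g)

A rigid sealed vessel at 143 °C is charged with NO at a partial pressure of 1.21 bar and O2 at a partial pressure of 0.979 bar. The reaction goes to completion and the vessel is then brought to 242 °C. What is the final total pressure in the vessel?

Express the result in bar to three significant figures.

1.96 bar

Because the vessel is rigid and T is held at 143 °C, work the stoichiometry in partial pressures (P_i = n_iRT/V).
P(O2) required for 1.21 bar of NO = (1/2) × 1.21 = 0.6050 bar; available 0.979 bar, so NO is limiting.
P(O2) remaining = 0.979 − (1/2) × 1.21 = 0.3740 bar
P(gaseous products) = (2)/2 × 1.21 = 1.210 bar
P_total at 143 °C = 0.3740 + 1.210 = 1.584 bar
Scaling to 242 °C: P = 1.584 × 515.15/416.15 = 1.961 bar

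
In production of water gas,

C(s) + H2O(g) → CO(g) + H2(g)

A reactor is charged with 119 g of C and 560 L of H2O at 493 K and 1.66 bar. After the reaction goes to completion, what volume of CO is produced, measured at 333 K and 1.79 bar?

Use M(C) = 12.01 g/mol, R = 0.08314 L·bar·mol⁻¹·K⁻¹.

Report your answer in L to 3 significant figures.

153 L

n(C) = 119 / 12.01 = 9.908 mol
n(H2O) = PV/RT = (1.66 × 560) / (0.08314 × 493) = 22.68 mol
For 9.908 mol C, stoichiometry requires (1/1) × 9.908 = 9.908 mol H2O; 22.68 mol is available, so C is limiting.
n(CO) = (1/1) × 9.908 = 9.908 mol
V(CO) = nRT/P = 9.908 × 0.08314 × 333 / 1.79 = 153.2 L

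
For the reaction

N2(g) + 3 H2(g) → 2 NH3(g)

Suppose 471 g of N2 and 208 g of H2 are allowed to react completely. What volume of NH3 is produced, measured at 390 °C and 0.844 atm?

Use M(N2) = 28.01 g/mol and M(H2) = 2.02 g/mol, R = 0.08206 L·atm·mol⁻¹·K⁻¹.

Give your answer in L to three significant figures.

2170 L

n(N2) = 471 / 28.01 = 16.82 mol
n(H2) = 208 / 2.02 = 103.0 mol
For 16.82 mol N2, stoichiometry requires (3/1) × 16.82 = 50.46 mol H2; 103.0 mol is available, so N2 is limiting.
n(NH3) = (2/1) × 16.82 = 33.64 mol
V(NH3) = nRT/P = 33.64 × 0.08206 × 663.15 / 0.844 = 2169 L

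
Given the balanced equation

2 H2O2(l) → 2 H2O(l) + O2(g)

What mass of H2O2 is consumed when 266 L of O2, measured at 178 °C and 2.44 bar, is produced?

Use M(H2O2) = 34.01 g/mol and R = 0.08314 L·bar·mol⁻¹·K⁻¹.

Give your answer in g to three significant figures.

1180 g

n(O2) = PV/RT = (2.44 × 266) / (0.08314 × 451.15) = 17.30 mol
n(H2O2) = (2/1) × 17.30 = 34.60 mol
m(H2O2) = 34.60 × 34.01 = 1177 g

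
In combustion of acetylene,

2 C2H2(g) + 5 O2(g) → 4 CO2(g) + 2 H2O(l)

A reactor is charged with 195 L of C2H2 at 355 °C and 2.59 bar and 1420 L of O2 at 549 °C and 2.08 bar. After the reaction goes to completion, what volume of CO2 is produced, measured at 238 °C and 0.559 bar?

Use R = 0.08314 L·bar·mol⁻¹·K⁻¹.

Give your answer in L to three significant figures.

1470 L

n(C2H2) = PV/RT = (2.59 × 195) / (0.08314 × 628.15) = 9.671 mol
n(O2) = PV/RT = (2.08 × 1420) / (0.08314 × 822.15) = 43.21 mol
For 9.671 mol C2H2, stoichiometry requires (5/2) × 9.671 = 24.18 mol O2; 43.21 mol is available, so C2H2 is limiting.
n(CO2) = (4/2) × 9.671 = 19.34 mol
V(CO2) = nRT/P = 19.34 × 0.08314 × 511.15 / 0.559 = 1470 L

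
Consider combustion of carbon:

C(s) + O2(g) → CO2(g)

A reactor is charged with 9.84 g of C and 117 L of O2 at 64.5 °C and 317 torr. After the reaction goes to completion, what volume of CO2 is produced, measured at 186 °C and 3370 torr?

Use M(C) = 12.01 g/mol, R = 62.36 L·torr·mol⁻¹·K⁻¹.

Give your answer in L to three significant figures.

6.96 L

n(C) = 9.84 / 12.01 = 0.8193 mol
n(O2) = PV/RT = (317 × 117) / (62.36 × 337.65) = 1.761 mol
For 0.8193 mol C, stoichiometry requires (1/1) × 0.8193 = 0.8193 mol O2; 1.761 mol is available, so C is limiting.
n(CO2) = (1/1) × 0.8193 = 0.8193 mol
V(CO2) = nRT/P = 0.8193 × 62.36 × 459.15 / 3370 = 6.961 L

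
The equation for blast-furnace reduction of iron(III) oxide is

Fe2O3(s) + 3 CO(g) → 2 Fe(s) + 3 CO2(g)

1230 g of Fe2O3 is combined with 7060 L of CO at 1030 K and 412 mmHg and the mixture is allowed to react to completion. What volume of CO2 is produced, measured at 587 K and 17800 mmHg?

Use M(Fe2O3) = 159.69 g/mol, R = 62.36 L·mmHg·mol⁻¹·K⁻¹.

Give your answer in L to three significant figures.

n(Fe2O3) = 1230 / 159.69 = 7.702 mol
n(CO) = PV/RT = (412 × 7060) / (62.36 × 1030) = 45.29 mol
For 7.702 mol Fe2O3, stoichiometry requires (3/1) × 7.702 = 23.11 mol CO; 45.29 mol is available, so Fe2O3 is limiting.
n(CO2) = (3/1) × 7.702 = 23.11 mol
V(CO2) = nRT/P = 23.11 × 62.36 × 587 / 17800 = 47.53 L

47.5 L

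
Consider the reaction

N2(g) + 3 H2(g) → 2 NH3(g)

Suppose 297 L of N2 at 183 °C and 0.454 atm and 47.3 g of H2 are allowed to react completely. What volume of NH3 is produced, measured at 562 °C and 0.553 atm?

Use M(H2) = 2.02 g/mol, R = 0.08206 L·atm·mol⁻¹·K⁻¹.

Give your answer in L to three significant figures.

893 L

n(N2) = PV/RT = (0.454 × 297) / (0.08206 × 456.15) = 3.602 mol
n(H2) = 47.3 / 2.02 = 23.42 mol
For 3.602 mol N2, stoichiometry requires (3/1) × 3.602 = 10.81 mol H2; 23.42 mol is available, so N2 is limiting.
n(NH3) = (2/1) × 3.602 = 7.204 mol
V(NH3) = nRT/P = 7.204 × 0.08206 × 835.15 / 0.553 = 892.8 L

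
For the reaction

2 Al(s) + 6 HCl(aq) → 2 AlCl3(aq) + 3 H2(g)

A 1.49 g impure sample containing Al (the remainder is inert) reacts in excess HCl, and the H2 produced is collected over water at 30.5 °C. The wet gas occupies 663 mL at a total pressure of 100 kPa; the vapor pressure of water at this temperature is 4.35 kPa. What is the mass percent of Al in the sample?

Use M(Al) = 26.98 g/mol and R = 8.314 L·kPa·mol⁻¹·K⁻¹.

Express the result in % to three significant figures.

30.3 %

P(H2) = 100 − 4.35 = 95.65 kPa
n(H2) = PV/RT = (95.65 × 0.6630) / (8.314 × 303.65) = 0.02512 mol
n(Al) = (2/3) × 0.02512 = 0.01675 mol
m(Al) = 0.01675 × 26.98 = 0.4519 g
%Al = 0.4519 / 1.49 × 100 = 30.33%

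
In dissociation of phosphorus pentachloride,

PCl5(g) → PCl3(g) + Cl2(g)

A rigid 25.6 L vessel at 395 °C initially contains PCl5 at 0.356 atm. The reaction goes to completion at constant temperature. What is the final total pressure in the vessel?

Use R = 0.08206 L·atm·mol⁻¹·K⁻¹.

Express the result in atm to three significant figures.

0.712 atm

At constant T and V, P ∝ n(gas): 1 mol gas → 2 mol gas.
P_final = (2/1) × 0.356 = 0.7120 atm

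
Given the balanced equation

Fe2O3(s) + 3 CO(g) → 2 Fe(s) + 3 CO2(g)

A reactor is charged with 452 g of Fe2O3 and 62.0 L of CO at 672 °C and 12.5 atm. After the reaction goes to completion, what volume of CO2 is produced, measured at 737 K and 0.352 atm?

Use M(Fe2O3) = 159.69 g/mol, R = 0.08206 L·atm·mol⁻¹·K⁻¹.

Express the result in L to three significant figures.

n(Fe2O3) = 452 / 159.69 = 2.830 mol
n(CO) = PV/RT = (12.5 × 62.0) / (0.08206 × 945.15) = 9.992 mol
For 2.830 mol Fe2O3, stoichiometry requires (3/1) × 2.830 = 8.490 mol CO; 9.992 mol is available, so Fe2O3 is limiting.
n(CO2) = (3/1) × 2.830 = 8.490 mol
V(CO2) = nRT/P = 8.490 × 0.08206 × 737 / 0.352 = 1459 L

1460 L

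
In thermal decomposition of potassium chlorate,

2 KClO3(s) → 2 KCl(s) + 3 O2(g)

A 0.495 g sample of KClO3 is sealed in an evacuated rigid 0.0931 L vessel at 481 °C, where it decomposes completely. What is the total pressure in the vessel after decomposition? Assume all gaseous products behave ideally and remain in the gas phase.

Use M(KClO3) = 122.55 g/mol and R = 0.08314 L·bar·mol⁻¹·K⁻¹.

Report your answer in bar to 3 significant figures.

n(KClO3) = 0.495 / 122.55 = 0.004039 mol
n(gas produced) = (3/2) × 0.004039 = 0.006058 mol
P = nRT/V = 0.006058 × 0.08314 × 754.15 / 0.0931 = 4.080 bar

4.08 bar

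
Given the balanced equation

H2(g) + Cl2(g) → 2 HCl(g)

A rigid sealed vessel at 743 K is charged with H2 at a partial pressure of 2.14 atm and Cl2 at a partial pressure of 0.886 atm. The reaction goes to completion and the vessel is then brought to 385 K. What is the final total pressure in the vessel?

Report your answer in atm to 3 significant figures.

1.57 atm

With V and T fixed, P_i ∝ n_i, so the mole ratios apply directly to partial pressures at 743 K.
P(Cl2) required for 2.14 atm of H2 = (1/1) × 2.14 = 2.140 atm; available 0.886 atm, so Cl2 is limiting.
P(H2) remaining = 2.14 − (1/1) × 0.886 = 1.254 atm
P(gaseous products) = (2)/1 × 0.886 = 1.772 atm
P_total at 743 K = 1.254 + 1.772 = 3.026 atm
Scaling to 385 K: P = 3.026 × 385/743 = 1.568 atm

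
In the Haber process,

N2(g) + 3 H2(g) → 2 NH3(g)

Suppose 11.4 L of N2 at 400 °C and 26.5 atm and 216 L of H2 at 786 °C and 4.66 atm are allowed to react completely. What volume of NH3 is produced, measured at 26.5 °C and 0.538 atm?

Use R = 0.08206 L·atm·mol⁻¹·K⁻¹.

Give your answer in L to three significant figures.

n(N2) = PV/RT = (26.5 × 11.4) / (0.08206 × 673.15) = 5.469 mol
n(H2) = PV/RT = (4.66 × 216) / (0.08206 × 1059.15) = 11.58 mol
For 5.469 mol N2, stoichiometry requires (3/1) × 5.469 = 16.41 mol H2; 11.58 mol is available, so H2 is limiting.
n(NH3) = (2/3) × 11.58 = 7.720 mol
V(NH3) = nRT/P = 7.720 × 0.08206 × 299.65 / 0.538 = 352.8 L

353 L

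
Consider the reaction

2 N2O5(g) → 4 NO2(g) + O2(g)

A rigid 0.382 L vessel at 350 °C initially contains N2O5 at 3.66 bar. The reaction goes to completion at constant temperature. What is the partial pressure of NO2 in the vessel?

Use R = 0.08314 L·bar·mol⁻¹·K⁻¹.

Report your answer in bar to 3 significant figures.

n(N2O5)₀ = PV/RT = (3.66 × 0.382) / (0.08314 × 623.15) = 0.02699 mol
n(NO2) = (4/2) × 0.02699 = 0.05398 mol
P(NO2) = nRT/V = 0.05398 × 0.08314 × 623.15 / 0.382 = 7.321 bar

7.32 bar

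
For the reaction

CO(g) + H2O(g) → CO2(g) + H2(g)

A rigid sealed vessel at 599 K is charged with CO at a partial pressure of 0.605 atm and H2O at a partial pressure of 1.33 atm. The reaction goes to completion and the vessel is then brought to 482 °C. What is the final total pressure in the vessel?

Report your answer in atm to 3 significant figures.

2.44 atm

At constant V, partial pressures at 599 K are proportional to moles, so apply stoichiometry directly to pressures.
P(H2O) required for 0.605 atm of CO = (1/1) × 0.605 = 0.6050 atm; available 1.33 atm, so CO is limiting.
P(H2O) remaining = 1.33 − (1/1) × 0.605 = 0.7250 atm
P(gaseous products) = (1+1)/1 × 0.605 = 1.210 atm
P_total at 599 K = 0.7250 + 1.210 = 1.935 atm
Scaling to 482 °C: P = 1.935 × 755.15/599 = 2.439 atm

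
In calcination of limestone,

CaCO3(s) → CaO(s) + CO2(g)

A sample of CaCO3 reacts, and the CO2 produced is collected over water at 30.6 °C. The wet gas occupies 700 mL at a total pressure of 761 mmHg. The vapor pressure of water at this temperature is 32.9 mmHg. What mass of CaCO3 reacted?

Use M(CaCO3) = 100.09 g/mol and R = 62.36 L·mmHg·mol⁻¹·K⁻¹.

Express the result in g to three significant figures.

P(CO2) = 761 − 32.9 = 728.1 mmHg
n(CO2) = PV/RT = (728.1 × 0.7000) / (62.36 × 303.75) = 0.02691 mol
n(CaCO3) = (1/1) × 0.02691 = 0.02691 mol
m(CaCO3) = 0.02691 × 100.09 = 2.693 g

2.69 g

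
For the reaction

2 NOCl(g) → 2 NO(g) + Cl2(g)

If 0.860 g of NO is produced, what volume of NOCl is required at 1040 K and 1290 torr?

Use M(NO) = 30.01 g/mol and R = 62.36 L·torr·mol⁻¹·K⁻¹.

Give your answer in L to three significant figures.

1.44 L

n(NO) = 0.8600 / 30.01 = 0.02866 mol
n(NOCl) = (2/2) × 0.02866 = 0.02866 mol
V = nRT/P = 0.02866 × 62.36 × 1040 / 1290 = 1.441 L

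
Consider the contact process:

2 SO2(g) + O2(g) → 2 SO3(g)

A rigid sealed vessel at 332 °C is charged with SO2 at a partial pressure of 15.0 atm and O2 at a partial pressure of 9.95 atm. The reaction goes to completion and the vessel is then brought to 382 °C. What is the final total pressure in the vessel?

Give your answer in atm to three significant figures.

18.9 atm

At constant V, partial pressures at 332 °C are proportional to moles, so apply stoichiometry directly to pressures.
P(O2) required for 15.0 atm of SO2 = (1/2) × 15.0 = 7.500 atm; available 9.95 atm, so SO2 is limiting.
P(O2) remaining = 9.95 − (1/2) × 15.0 = 2.450 atm
P(gaseous products) = (2)/2 × 15.0 = 15.00 atm
P_total at 332 °C = 2.450 + 15.00 = 17.45 atm
Scaling to 382 °C: P = 17.45 × 655.15/605.15 = 18.89 atm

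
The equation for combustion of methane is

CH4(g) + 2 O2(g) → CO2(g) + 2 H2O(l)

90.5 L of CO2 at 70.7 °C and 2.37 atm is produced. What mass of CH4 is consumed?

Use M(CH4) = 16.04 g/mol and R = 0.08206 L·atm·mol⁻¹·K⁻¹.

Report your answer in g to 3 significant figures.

n(CO2) = PV/RT = (2.37 × 90.5) / (0.08206 × 343.85) = 7.601 mol
n(CH4) = (1/1) × 7.601 = 7.601 mol
m(CH4) = 7.601 × 16.04 = 121.9 g

122 g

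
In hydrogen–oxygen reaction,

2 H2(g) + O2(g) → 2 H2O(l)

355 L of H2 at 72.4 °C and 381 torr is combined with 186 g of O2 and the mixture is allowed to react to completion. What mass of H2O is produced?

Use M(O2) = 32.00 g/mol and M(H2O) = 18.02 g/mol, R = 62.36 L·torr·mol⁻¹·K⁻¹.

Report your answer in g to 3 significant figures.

n(H2) = PV/RT = (381 × 355) / (62.36 × 345.55) = 6.277 mol
n(O2) = 186 / 32.00 = 5.812 mol
For 6.277 mol H2, stoichiometry requires (1/2) × 6.277 = 3.139 mol O2; 5.812 mol is available, so H2 is limiting.
n(H2O) = (2/2) × 6.277 = 6.277 mol
m(H2O) = 6.277 × 18.02 = 113.1 g

113 g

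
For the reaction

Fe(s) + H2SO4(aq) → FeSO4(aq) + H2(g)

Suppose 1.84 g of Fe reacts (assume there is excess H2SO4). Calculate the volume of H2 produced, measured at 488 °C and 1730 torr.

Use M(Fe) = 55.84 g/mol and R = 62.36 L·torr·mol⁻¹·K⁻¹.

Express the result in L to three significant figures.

0.904 L

n(Fe) = 1.840 / 55.84 = 0.03295 mol
n(H2) = (1/1) × 0.03295 = 0.03295 mol
V = nRT/P = 0.03295 × 62.36 × 761.15 / 1730 = 0.9040 L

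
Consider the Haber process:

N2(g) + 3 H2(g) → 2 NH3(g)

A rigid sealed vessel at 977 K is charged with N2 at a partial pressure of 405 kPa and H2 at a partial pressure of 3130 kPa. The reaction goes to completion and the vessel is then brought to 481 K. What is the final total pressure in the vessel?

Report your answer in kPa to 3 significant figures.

Because the vessel is rigid and T is held at 977 K, work the stoichiometry in partial pressures (P_i = n_iRT/V).
P(H2) required for 405 kPa of N2 = (3/1) × 405 = 1215 kPa; available 3130 kPa, so N2 is limiting.
P(H2) remaining = 3130 − (3/1) × 405 = 1915 kPa
P(gaseous products) = (2)/1 × 405 = 810.0 kPa
P_total at 977 K = 1915 + 810.0 = 2725 kPa
Scaling to 481 K: P = 2725 × 481/977 = 1342 kPa

1340 kPa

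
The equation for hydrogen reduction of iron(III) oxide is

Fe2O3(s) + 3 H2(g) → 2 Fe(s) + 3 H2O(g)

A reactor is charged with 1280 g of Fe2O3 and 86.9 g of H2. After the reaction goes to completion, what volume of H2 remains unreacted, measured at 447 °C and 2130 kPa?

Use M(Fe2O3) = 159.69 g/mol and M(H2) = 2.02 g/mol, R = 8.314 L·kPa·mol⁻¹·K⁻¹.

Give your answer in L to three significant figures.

n(Fe2O3) = 1280 / 159.69 = 8.016 mol
n(H2) = 86.9 / 2.02 = 43.02 mol
For 8.016 mol Fe2O3, stoichiometry requires (3/1) × 8.016 = 24.05 mol H2; 43.02 mol is available, so Fe2O3 is limiting.
n(H2) consumed = (3/1) × 8.016 = 24.05 mol; remaining = 43.02 − 24.05 = 18.97 mol
V(H2) = nRT/P = 18.97 × 8.314 × 720.15 / 2130 = 53.32 L

53.3 L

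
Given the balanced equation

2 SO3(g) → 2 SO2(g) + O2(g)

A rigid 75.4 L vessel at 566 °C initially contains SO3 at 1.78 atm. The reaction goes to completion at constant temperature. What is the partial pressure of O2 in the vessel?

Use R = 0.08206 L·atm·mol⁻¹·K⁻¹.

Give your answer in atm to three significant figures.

0.890 atm

n(SO3)₀ = PV/RT = (1.78 × 75.4) / (0.08206 × 839.15) = 1.949 mol
n(O2) = (1/2) × 1.949 = 0.9745 mol
P(O2) = nRT/V = 0.9745 × 0.08206 × 839.15 / 75.4 = 0.8900 atm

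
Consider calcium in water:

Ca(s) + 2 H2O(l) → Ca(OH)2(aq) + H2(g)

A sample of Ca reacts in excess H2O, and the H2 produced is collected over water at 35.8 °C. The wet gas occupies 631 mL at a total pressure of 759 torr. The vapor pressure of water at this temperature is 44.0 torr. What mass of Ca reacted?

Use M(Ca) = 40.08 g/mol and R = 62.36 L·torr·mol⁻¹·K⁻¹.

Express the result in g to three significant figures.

P(H2) = 759 − 44.0 = 715.0 torr
n(H2) = PV/RT = (715.0 × 0.6310) / (62.36 × 308.95) = 0.02342 mol
n(Ca) = (1/1) × 0.02342 = 0.02342 mol
m(Ca) = 0.02342 × 40.08 = 0.9387 g

0.939 g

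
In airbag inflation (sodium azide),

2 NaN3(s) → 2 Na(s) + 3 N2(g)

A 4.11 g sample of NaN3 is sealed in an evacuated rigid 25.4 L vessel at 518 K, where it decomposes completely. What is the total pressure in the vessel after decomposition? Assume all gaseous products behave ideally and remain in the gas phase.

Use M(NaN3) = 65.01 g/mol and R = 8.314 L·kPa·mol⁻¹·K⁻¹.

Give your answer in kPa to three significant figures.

16.1 kPa

n(NaN3) = 4.11 / 65.01 = 0.06322 mol
n(gas produced) = (3/2) × 0.06322 = 0.09483 mol
P = nRT/V = 0.09483 × 8.314 × 518 / 25.4 = 16.08 kPa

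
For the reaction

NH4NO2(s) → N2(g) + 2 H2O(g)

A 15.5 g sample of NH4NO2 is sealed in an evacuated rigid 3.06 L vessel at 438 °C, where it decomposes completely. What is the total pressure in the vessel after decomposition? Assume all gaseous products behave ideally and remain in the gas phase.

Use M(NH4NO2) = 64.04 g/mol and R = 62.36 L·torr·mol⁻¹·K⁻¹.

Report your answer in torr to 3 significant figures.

10500 torr

n(NH4NO2) = 15.5 / 64.04 = 0.2420 mol
n(gas produced) = (3/1) × 0.2420 = 0.7260 mol
P = nRT/V = 0.7260 × 62.36 × 711.15 / 3.06 = 10520 torr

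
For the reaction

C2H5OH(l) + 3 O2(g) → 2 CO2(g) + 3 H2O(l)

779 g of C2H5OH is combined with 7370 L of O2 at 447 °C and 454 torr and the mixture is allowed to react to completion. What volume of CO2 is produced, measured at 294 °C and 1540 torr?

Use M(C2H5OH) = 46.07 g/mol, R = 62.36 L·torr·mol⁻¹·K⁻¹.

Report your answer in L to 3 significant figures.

777 L

n(C2H5OH) = 779 / 46.07 = 16.91 mol
n(O2) = PV/RT = (454 × 7370) / (62.36 × 720.15) = 74.51 mol
For 16.91 mol C2H5OH, stoichiometry requires (3/1) × 16.91 = 50.73 mol O2; 74.51 mol is available, so C2H5OH is limiting.
n(CO2) = (2/1) × 16.91 = 33.82 mol
V(CO2) = nRT/P = 33.82 × 62.36 × 567.15 / 1540 = 776.7 L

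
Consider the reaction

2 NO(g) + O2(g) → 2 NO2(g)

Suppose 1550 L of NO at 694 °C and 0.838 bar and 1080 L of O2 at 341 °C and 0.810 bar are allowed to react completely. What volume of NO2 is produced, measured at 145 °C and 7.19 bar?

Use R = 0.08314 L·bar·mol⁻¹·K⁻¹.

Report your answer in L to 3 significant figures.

n(NO) = PV/RT = (0.838 × 1550) / (0.08314 × 967.15) = 16.15 mol
n(O2) = PV/RT = (0.810 × 1080) / (0.08314 × 614.15) = 17.13 mol
For 16.15 mol NO, stoichiometry requires (1/2) × 16.15 = 8.075 mol O2; 17.13 mol is available, so NO is limiting.
n(NO2) = (2/2) × 16.15 = 16.15 mol
V(NO2) = nRT/P = 16.15 × 0.08314 × 418.15 / 7.19 = 78.09 L

78.1 L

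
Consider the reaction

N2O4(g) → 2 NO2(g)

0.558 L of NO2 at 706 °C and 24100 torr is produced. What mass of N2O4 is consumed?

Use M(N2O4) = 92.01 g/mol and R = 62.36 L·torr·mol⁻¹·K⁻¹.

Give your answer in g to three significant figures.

n(NO2) = PV/RT = (24100 × 0.558) / (62.36 × 979.15) = 0.2202 mol
n(N2O4) = (1/2) × 0.2202 = 0.1101 mol
m(N2O4) = 0.1101 × 92.01 = 10.13 g

10.1 g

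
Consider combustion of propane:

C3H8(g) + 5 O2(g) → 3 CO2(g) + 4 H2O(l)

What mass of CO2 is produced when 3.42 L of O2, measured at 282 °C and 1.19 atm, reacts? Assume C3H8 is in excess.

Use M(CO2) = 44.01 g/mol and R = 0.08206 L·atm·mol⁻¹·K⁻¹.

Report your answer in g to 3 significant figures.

2.36 g

n(O2) = PV/RT = (1.19 × 3.42) / (0.08206 × 555.15) = 0.08934 mol
n(CO2) = (3/5) × 0.08934 = 0.05360 mol
m(CO2) = 0.05360 × 44.01 = 2.359 g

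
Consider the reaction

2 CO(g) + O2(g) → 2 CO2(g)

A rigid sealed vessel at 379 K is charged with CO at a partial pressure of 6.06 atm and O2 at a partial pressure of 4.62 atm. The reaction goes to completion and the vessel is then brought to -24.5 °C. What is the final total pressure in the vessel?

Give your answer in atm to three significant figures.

With V and T fixed, P_i ∝ n_i, so the mole ratios apply directly to partial pressures at 379 K.
P(O2) required for 6.06 atm of CO = (1/2) × 6.06 = 3.030 atm; available 4.62 atm, so CO is limiting.
P(O2) remaining = 4.62 − (1/2) × 6.06 = 1.590 atm
P(gaseous products) = (2)/2 × 6.06 = 6.060 atm
P_total at 379 K = 1.590 + 6.060 = 7.650 atm
Scaling to -24.5 °C: P = 7.650 × 248.65/379 = 5.019 atm

5.02 atm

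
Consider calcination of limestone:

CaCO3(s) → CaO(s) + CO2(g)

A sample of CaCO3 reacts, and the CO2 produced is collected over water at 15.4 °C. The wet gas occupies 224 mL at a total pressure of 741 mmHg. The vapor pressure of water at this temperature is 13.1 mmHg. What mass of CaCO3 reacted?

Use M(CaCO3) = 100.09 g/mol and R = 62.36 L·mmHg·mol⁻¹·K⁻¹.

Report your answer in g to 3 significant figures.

0.907 g

P(CO2) = 741 − 13.1 = 727.9 mmHg
n(CO2) = PV/RT = (727.9 × 0.2240) / (62.36 × 288.55) = 0.009061 mol
n(CaCO3) = (1/1) × 0.009061 = 0.009061 mol
m(CaCO3) = 0.009061 × 100.09 = 0.9069 g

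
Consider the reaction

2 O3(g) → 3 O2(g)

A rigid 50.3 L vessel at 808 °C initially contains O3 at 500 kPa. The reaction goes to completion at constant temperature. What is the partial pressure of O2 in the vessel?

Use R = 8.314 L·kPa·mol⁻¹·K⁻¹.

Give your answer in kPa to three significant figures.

750 kPa

n(O3)₀ = PV/RT = (500 × 50.3) / (8.314 × 1081.15) = 2.798 mol
n(O2) = (3/2) × 2.798 = 4.197 mol
P(O2) = nRT/V = 4.197 × 8.314 × 1081.15 / 50.3 = 750.0 kPa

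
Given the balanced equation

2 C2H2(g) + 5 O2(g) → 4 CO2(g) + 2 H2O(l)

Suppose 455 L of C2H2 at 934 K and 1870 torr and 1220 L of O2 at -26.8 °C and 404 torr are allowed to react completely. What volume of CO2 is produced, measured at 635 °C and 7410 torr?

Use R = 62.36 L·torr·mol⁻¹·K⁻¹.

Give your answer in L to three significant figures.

n(C2H2) = PV/RT = (1870 × 455) / (62.36 × 934) = 14.61 mol
n(O2) = PV/RT = (404 × 1220) / (62.36 × 246.35) = 32.08 mol
For 14.61 mol C2H2, stoichiometry requires (5/2) × 14.61 = 36.52 mol O2; 32.08 mol is available, so O2 is limiting.
n(CO2) = (4/5) × 32.08 = 25.66 mol
V(CO2) = nRT/P = 25.66 × 62.36 × 908.15 / 7410 = 196.1 L

196 L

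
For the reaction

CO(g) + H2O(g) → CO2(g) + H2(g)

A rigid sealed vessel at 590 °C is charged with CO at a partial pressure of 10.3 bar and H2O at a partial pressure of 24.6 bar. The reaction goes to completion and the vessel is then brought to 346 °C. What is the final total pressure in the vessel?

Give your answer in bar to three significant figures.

25.0 bar

Because the vessel is rigid and T is held at 590 °C, work the stoichiometry in partial pressures (P_i = n_iRT/V).
P(H2O) required for 10.3 bar of CO = (1/1) × 10.3 = 10.30 bar; available 24.6 bar, so CO is limiting.
P(H2O) remaining = 24.6 − (1/1) × 10.3 = 14.30 bar
P(gaseous products) = (1+1)/1 × 10.3 = 20.60 bar
P_total at 590 °C = 14.30 + 20.60 = 34.90 bar
Scaling to 346 °C: P = 34.90 × 619.15/863.15 = 25.03 bar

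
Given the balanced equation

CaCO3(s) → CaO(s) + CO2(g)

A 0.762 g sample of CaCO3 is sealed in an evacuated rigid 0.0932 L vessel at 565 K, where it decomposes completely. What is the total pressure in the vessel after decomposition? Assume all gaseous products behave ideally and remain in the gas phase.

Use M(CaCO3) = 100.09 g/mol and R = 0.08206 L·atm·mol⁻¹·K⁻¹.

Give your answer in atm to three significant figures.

n(CaCO3) = 0.762 / 100.09 = 0.007613 mol
n(gas produced) = (1/1) × 0.007613 = 0.007613 mol
P = nRT/V = 0.007613 × 0.08206 × 565 / 0.0932 = 3.787 atm

3.79 atm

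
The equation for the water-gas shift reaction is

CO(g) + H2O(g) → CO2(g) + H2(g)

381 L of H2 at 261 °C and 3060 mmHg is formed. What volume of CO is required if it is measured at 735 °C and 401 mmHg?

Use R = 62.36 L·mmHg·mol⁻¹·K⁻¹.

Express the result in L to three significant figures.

n(H2) = PV/RT = (3060 × 381) / (62.36 × 534.15) = 35.00 mol
n(CO) = (1/1) × 35.00 = 35.00 mol
V = nRT/P = 35.00 × 62.36 × 1008.15 / 401 = 5487 L

5490 L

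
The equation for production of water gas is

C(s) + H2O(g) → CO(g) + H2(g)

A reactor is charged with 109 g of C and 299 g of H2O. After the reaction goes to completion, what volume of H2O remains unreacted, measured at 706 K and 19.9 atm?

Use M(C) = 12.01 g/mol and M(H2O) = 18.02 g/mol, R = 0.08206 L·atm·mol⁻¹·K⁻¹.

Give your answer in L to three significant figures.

21.9 L

n(C) = 109 / 12.01 = 9.076 mol
n(H2O) = 299 / 18.02 = 16.59 mol
For 9.076 mol C, stoichiometry requires (1/1) × 9.076 = 9.076 mol H2O; 16.59 mol is available, so C is limiting.
n(H2O) consumed = (1/1) × 9.076 = 9.076 mol; remaining = 16.59 − 9.076 = 7.514 mol
V(H2O) = nRT/P = 7.514 × 0.08206 × 706 / 19.9 = 21.88 L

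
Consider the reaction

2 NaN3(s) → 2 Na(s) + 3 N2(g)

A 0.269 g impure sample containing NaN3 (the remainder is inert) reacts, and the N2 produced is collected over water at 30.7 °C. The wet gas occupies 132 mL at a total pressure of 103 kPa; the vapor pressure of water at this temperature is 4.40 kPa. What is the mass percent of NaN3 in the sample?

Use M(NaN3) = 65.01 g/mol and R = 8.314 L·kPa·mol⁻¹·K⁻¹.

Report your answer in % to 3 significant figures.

P(N2) = 103 − 4.40 = 98.60 kPa
n(N2) = PV/RT = (98.60 × 0.1320) / (8.314 × 303.85) = 0.005152 mol
n(NaN3) = (2/3) × 0.005152 = 0.003435 mol
m(NaN3) = 0.003435 × 65.01 = 0.2233 g
%NaN3 = 0.2233 / 0.269 × 100 = 83.01%

83.0 %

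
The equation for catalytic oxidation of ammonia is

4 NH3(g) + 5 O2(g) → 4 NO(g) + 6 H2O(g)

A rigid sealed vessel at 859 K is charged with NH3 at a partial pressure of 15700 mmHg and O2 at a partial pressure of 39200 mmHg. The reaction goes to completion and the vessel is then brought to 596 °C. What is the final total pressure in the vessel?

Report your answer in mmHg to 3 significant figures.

59500 mmHg

At constant V, partial pressures at 859 K are proportional to moles, so apply stoichiometry directly to pressures.
P(O2) required for 15700 mmHg of NH3 = (5/4) × 15700 = 19620 mmHg; available 39200 mmHg, so NH3 is limiting.
P(O2) remaining = 39200 − (5/4) × 15700 = 19580 mmHg
P(gaseous products) = (4+6)/4 × 15700 = 39250 mmHg
P_total at 859 K = 19580 + 39250 = 58830 mmHg
Scaling to 596 °C: P = 58830 × 869.15/859 = 59530 mmHg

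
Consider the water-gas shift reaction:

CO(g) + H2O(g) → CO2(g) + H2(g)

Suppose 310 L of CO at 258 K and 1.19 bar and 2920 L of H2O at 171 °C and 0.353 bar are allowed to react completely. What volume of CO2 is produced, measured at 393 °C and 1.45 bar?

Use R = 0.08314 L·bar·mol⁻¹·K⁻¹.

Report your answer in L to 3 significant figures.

n(CO) = PV/RT = (1.19 × 310) / (0.08314 × 258) = 17.20 mol
n(H2O) = PV/RT = (0.353 × 2920) / (0.08314 × 444.15) = 27.91 mol
For 17.20 mol CO, stoichiometry requires (1/1) × 17.20 = 17.20 mol H2O; 27.91 mol is available, so CO is limiting.
n(CO2) = (1/1) × 17.20 = 17.20 mol
V(CO2) = nRT/P = 17.20 × 0.08314 × 666.15 / 1.45 = 657.0 L

657 L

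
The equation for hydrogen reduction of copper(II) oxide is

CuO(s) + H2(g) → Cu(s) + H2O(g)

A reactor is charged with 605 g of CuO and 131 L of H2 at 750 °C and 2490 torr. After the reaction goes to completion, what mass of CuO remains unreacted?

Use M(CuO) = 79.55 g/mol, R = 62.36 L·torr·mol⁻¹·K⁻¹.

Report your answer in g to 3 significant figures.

n(CuO) = 605 / 79.55 = 7.605 mol
n(H2) = PV/RT = (2490 × 131) / (62.36 × 1023.15) = 5.112 mol
For 7.605 mol CuO, stoichiometry requires (1/1) × 7.605 = 7.605 mol H2; 5.112 mol is available, so H2 is limiting.
n(CuO) consumed = (1/1) × 5.112 = 5.112 mol; remaining = 7.605 − 5.112 = 2.493 mol
m(CuO) = 2.493 × 79.55 = 198.3 g

198 g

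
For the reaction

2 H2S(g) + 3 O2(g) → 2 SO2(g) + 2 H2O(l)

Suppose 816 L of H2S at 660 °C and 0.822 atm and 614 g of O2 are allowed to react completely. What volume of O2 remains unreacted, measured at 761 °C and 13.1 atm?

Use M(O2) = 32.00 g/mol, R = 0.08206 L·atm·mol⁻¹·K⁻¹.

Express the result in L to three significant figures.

n(H2S) = PV/RT = (0.822 × 816) / (0.08206 × 933.15) = 8.759 mol
n(O2) = 614 / 32.00 = 19.19 mol
For 8.759 mol H2S, stoichiometry requires (3/2) × 8.759 = 13.14 mol O2; 19.19 mol is available, so H2S is limiting.
n(O2) consumed = (3/2) × 8.759 = 13.14 mol; remaining = 19.19 − 13.14 = 6.050 mol
V(O2) = nRT/P = 6.050 × 0.08206 × 1034.15 / 13.1 = 39.19 L

39.2 L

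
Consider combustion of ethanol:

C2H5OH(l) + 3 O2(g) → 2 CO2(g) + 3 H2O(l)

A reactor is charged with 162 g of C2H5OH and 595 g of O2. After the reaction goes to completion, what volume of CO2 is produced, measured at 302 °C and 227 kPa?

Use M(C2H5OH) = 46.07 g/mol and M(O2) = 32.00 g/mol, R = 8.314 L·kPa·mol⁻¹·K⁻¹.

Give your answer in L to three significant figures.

148 L

n(C2H5OH) = 162 / 46.07 = 3.516 mol
n(O2) = 595 / 32.00 = 18.59 mol
For 3.516 mol C2H5OH, stoichiometry requires (3/1) × 3.516 = 10.55 mol O2; 18.59 mol is available, so C2H5OH is limiting.
n(CO2) = (2/1) × 3.516 = 7.032 mol
V(CO2) = nRT/P = 7.032 × 8.314 × 575.15 / 227 = 148.1 L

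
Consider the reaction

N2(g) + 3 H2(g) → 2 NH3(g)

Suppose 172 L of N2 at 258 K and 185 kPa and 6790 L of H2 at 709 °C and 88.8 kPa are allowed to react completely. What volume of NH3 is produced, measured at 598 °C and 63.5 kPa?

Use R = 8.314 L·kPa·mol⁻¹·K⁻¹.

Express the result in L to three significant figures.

n(N2) = PV/RT = (185 × 172) / (8.314 × 258) = 14.83 mol
n(H2) = PV/RT = (88.8 × 6790) / (8.314 × 982.15) = 73.84 mol
For 14.83 mol N2, stoichiometry requires (3/1) × 14.83 = 44.49 mol H2; 73.84 mol is available, so N2 is limiting.
n(NH3) = (2/1) × 14.83 = 29.66 mol
V(NH3) = nRT/P = 29.66 × 8.314 × 871.15 / 63.5 = 3383 L

3380 L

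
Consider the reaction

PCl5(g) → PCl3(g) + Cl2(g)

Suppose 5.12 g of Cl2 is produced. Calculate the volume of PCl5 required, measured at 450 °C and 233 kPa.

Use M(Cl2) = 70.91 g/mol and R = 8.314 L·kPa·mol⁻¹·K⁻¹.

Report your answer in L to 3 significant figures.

n(Cl2) = 5.120 / 70.91 = 0.07220 mol
n(PCl5) = (1/1) × 0.07220 = 0.07220 mol
V = nRT/P = 0.07220 × 8.314 × 723.15 / 233 = 1.863 L

1.86 L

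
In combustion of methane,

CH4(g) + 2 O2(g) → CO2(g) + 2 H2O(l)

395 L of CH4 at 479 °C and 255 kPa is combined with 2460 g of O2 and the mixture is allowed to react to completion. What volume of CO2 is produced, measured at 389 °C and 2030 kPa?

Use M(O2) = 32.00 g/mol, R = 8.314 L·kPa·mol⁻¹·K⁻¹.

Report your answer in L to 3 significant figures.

43.7 L

n(CH4) = PV/RT = (255 × 395) / (8.314 × 752.15) = 16.11 mol
n(O2) = 2460 / 32.00 = 76.88 mol
For 16.11 mol CH4, stoichiometry requires (2/1) × 16.11 = 32.22 mol O2; 76.88 mol is available, so CH4 is limiting.
n(CO2) = (1/1) × 16.11 = 16.11 mol
V(CO2) = nRT/P = 16.11 × 8.314 × 662.15 / 2030 = 43.69 L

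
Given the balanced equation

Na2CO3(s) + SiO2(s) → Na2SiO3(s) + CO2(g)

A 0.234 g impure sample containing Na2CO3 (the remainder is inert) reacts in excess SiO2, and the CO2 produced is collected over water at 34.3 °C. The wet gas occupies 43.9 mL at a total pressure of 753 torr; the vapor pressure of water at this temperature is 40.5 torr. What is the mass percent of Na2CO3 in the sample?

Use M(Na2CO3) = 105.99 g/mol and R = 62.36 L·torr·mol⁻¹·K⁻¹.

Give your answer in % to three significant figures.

73.9 %

P(CO2) = 753 − 40.5 = 712.5 torr
n(CO2) = PV/RT = (712.5 × 0.04390) / (62.36 × 307.45) = 0.001631 mol
n(Na2CO3) = (1/1) × 0.001631 = 0.001631 mol
m(Na2CO3) = 0.001631 × 105.99 = 0.1729 g
%Na2CO3 = 0.1729 / 0.234 × 100 = 73.89%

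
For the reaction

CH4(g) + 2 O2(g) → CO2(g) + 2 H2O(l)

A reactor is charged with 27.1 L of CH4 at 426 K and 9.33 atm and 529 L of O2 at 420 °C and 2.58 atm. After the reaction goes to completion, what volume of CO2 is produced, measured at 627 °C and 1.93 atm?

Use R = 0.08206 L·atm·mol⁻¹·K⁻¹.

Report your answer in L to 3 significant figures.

n(CH4) = PV/RT = (9.33 × 27.1) / (0.08206 × 426) = 7.233 mol
n(O2) = PV/RT = (2.58 × 529) / (0.08206 × 693.15) = 23.99 mol
For 7.233 mol CH4, stoichiometry requires (2/1) × 7.233 = 14.47 mol O2; 23.99 mol is available, so CH4 is limiting.
n(CO2) = (1/1) × 7.233 = 7.233 mol
V(CO2) = nRT/P = 7.233 × 0.08206 × 900.15 / 1.93 = 276.8 L

277 L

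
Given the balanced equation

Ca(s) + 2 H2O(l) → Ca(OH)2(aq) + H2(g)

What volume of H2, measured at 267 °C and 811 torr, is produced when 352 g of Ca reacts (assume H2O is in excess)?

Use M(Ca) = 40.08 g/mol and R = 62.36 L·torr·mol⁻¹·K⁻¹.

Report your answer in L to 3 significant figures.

n(Ca) = 352.0 / 40.08 = 8.782 mol
n(H2) = (1/1) × 8.782 = 8.782 mol
V = nRT/P = 8.782 × 62.36 × 540.15 / 811 = 364.7 L

365 L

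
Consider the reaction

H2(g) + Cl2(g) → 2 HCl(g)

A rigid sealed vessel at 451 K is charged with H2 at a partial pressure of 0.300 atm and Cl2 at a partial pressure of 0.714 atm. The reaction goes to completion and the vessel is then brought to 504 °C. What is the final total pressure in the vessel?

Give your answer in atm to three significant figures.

1.75 atm

With V and T fixed, P_i ∝ n_i, so the mole ratios apply directly to partial pressures at 451 K.
P(Cl2) required for 0.300 atm of H2 = (1/1) × 0.300 = 0.3000 atm; available 0.714 atm, so H2 is limiting.
P(Cl2) remaining = 0.714 − (1/1) × 0.300 = 0.4140 atm
P(gaseous products) = (2)/1 × 0.300 = 0.6000 atm
P_total at 451 K = 0.4140 + 0.6000 = 1.014 atm
Scaling to 504 °C: P = 1.014 × 777.15/451 = 1.747 atm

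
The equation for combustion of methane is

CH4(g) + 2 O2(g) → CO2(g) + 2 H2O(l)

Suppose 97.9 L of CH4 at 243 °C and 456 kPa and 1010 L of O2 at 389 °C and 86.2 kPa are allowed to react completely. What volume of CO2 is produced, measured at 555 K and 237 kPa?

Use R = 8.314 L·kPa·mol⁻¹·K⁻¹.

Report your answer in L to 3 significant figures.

154 L

n(CH4) = PV/RT = (456 × 97.9) / (8.314 × 516.15) = 10.40 mol
n(O2) = PV/RT = (86.2 × 1010) / (8.314 × 662.15) = 15.81 mol
For 10.40 mol CH4, stoichiometry requires (2/1) × 10.40 = 20.80 mol O2; 15.81 mol is available, so O2 is limiting.
n(CO2) = (1/2) × 15.81 = 7.905 mol
V(CO2) = nRT/P = 7.905 × 8.314 × 555 / 237 = 153.9 L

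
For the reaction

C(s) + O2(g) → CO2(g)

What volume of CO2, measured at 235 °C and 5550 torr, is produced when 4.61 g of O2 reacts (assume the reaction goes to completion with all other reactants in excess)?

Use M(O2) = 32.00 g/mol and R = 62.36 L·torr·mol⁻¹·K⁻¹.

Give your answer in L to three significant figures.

n(O2) = 4.610 / 32.00 = 0.1441 mol
n(CO2) = (1/1) × 0.1441 = 0.1441 mol
V = nRT/P = 0.1441 × 62.36 × 508.15 / 5550 = 0.8228 L

0.823 L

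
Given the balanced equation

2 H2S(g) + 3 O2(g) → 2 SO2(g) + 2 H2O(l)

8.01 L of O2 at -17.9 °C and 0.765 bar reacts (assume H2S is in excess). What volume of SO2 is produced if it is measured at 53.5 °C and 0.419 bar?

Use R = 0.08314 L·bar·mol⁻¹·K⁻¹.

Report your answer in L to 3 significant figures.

12.5 L

n(O2) = PV/RT = (0.765 × 8.01) / (0.08314 × 255.25) = 0.2887 mol
n(SO2) = (2/3) × 0.2887 = 0.1925 mol
V = nRT/P = 0.1925 × 0.08314 × 326.65 / 0.419 = 12.48 L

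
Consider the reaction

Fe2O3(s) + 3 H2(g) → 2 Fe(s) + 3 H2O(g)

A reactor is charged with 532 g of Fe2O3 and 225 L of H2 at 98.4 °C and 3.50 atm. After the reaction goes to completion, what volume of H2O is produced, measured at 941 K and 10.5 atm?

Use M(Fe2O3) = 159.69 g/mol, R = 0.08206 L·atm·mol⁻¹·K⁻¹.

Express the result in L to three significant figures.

73.5 L

n(Fe2O3) = 532 / 159.69 = 3.331 mol
n(H2) = PV/RT = (3.50 × 225) / (0.08206 × 371.55) = 25.83 mol
For 3.331 mol Fe2O3, stoichiometry requires (3/1) × 3.331 = 9.993 mol H2; 25.83 mol is available, so Fe2O3 is limiting.
n(H2O) = (3/1) × 3.331 = 9.993 mol
V(H2O) = nRT/P = 9.993 × 0.08206 × 941 / 10.5 = 73.49 L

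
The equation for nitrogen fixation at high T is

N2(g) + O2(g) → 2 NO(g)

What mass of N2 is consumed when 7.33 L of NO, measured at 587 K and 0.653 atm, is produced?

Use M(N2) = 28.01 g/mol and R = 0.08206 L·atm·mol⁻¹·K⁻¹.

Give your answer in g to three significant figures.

1.39 g

n(NO) = PV/RT = (0.653 × 7.33) / (0.08206 × 587) = 0.09937 mol
n(N2) = (1/2) × 0.09937 = 0.04968 mol
m(N2) = 0.04968 × 28.01 = 1.392 g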